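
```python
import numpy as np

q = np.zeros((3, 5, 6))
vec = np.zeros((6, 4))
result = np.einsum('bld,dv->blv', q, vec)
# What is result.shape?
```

(3, 5, 4)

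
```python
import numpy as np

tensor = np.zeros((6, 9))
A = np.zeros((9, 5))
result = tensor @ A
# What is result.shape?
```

(6, 5)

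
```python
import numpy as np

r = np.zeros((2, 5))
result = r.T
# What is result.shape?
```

(5, 2)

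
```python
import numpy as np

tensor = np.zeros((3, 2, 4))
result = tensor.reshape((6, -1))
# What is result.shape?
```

(6, 4)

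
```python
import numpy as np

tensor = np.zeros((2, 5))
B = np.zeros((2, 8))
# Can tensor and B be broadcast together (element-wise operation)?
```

No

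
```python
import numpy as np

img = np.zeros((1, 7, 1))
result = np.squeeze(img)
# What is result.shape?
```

(7,)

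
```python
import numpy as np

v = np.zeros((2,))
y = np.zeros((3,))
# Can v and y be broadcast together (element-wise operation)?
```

No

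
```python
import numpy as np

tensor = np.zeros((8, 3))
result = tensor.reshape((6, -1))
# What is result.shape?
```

(6, 4)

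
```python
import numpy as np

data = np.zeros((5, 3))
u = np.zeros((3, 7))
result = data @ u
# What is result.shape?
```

(5, 7)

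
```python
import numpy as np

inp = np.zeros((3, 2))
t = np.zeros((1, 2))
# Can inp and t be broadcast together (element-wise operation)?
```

Yes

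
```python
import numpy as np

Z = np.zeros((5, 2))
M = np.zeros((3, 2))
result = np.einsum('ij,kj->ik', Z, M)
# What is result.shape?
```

(5, 3)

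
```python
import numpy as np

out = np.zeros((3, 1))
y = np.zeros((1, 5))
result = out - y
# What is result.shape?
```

(3, 5)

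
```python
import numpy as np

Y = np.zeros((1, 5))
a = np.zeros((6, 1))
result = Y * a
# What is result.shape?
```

(6, 5)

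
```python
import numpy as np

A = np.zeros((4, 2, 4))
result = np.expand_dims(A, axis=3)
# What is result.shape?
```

(4, 2, 4, 1)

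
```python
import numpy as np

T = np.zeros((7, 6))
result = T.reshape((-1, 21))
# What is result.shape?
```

(2, 21)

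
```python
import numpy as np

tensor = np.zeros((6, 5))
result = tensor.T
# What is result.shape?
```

(5, 6)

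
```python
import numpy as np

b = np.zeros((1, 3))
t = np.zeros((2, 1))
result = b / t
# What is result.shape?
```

(2, 3)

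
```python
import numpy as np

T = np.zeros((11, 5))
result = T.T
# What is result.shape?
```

(5, 11)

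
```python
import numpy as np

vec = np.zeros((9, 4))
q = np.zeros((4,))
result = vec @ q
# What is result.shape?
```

(9,)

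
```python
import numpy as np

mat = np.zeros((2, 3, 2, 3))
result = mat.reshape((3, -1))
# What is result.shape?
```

(3, 12)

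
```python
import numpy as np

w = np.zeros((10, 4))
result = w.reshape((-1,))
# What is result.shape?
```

(40,)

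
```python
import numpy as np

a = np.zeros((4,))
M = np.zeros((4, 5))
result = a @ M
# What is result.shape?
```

(5,)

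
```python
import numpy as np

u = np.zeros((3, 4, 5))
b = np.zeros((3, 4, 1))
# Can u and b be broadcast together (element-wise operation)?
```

Yes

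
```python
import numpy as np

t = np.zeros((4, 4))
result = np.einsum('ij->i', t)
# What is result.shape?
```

(4,)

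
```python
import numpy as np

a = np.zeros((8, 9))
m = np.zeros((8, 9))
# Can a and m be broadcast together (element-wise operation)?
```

Yes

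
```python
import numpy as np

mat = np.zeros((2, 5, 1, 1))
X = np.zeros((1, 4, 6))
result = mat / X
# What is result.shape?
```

(2, 5, 4, 6)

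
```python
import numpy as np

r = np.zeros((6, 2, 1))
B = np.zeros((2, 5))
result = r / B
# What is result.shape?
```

(6, 2, 5)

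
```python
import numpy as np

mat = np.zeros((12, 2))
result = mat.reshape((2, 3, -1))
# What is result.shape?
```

(2, 3, 4)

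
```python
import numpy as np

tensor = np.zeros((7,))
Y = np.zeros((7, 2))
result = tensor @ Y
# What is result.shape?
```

(2,)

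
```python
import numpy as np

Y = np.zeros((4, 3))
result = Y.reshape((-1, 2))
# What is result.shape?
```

(6, 2)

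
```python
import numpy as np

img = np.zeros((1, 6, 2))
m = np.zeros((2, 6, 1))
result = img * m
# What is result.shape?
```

(2, 6, 2)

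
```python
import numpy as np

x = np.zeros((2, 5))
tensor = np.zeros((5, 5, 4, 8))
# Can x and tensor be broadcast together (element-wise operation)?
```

No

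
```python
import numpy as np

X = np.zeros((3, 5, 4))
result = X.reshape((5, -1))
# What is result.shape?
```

(5, 12)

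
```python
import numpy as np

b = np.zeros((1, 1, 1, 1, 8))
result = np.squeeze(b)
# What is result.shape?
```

(8,)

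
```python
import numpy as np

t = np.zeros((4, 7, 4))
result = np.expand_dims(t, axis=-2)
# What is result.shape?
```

(4, 7, 1, 4)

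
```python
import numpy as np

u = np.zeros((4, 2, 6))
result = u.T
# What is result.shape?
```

(6, 2, 4)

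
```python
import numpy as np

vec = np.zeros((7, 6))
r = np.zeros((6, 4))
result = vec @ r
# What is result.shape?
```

(7, 4)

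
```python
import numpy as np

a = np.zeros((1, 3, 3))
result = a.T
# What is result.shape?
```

(3, 3, 1)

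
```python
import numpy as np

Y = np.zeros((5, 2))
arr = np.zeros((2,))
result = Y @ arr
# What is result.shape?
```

(5,)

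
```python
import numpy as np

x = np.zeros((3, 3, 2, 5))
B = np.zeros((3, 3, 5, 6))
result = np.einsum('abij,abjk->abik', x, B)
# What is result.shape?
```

(3, 3, 2, 6)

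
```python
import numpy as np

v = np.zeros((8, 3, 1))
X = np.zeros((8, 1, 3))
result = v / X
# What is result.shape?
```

(8, 3, 3)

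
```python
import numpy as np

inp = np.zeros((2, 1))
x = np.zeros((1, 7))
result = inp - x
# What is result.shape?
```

(2, 7)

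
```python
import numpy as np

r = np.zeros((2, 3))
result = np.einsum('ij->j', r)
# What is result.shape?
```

(3,)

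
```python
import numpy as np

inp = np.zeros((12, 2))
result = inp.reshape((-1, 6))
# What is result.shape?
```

(4, 6)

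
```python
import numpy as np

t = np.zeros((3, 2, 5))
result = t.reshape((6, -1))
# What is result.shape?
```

(6, 5)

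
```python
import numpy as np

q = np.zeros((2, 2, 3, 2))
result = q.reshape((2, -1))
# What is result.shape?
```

(2, 12)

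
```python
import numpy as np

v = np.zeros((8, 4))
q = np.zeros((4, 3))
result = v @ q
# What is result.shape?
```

(8, 3)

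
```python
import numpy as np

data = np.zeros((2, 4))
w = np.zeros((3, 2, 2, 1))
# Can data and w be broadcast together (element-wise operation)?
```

Yes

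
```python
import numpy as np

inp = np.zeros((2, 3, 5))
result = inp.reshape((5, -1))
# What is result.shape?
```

(5, 6)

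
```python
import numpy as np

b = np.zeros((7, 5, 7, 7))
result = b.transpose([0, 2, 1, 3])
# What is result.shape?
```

(7, 7, 5, 7)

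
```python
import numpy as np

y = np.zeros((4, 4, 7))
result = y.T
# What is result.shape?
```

(7, 4, 4)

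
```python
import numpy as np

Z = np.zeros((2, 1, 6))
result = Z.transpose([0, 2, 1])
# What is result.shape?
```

(2, 6, 1)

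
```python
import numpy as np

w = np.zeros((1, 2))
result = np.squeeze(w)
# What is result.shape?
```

(2,)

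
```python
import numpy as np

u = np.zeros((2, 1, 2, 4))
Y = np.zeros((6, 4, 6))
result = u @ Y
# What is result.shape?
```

(2, 6, 2, 6)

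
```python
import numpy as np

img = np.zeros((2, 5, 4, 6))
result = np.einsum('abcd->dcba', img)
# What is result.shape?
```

(6, 4, 5, 2)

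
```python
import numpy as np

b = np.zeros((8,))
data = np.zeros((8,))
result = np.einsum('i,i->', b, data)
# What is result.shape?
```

()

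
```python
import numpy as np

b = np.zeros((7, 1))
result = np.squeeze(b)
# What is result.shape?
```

(7,)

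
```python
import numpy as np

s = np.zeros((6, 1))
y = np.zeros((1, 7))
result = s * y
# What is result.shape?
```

(6, 7)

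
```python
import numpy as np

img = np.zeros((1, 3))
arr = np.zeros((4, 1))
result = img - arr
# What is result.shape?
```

(4, 3)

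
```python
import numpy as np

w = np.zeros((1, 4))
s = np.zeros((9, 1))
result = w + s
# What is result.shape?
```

(9, 4)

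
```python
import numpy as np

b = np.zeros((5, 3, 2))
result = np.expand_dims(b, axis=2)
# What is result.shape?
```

(5, 3, 1, 2)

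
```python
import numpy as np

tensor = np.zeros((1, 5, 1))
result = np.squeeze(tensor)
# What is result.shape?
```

(5,)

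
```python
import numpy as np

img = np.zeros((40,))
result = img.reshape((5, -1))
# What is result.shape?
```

(5, 8)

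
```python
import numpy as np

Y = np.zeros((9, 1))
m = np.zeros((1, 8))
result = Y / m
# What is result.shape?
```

(9, 8)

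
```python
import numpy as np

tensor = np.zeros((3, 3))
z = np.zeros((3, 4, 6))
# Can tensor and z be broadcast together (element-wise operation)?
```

No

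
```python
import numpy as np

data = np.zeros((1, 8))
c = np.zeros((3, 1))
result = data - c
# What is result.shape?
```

(3, 8)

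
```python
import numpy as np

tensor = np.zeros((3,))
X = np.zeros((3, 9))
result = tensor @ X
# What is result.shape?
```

(9,)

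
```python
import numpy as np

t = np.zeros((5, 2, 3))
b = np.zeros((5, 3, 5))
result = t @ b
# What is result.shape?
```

(5, 2, 5)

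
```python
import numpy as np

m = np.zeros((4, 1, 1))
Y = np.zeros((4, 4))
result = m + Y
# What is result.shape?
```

(4, 4, 4)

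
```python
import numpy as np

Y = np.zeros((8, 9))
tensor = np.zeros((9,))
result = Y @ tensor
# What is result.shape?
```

(8,)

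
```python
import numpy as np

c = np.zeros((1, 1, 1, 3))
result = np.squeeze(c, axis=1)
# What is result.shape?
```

(1, 1, 3)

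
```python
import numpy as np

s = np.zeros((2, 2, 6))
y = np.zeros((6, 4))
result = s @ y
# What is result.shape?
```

(2, 2, 4)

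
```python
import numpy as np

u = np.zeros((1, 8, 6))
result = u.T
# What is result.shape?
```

(6, 8, 1)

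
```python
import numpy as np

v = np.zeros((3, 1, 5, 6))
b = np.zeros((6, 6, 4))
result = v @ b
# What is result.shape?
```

(3, 6, 5, 4)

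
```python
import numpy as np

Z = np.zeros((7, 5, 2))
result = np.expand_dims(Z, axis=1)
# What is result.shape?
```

(7, 1, 5, 2)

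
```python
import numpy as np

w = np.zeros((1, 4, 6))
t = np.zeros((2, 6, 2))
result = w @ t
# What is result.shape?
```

(2, 4, 2)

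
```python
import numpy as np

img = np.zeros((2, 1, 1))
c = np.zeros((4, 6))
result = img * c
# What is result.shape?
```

(2, 4, 6)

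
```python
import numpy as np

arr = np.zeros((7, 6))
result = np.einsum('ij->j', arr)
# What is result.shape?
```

(6,)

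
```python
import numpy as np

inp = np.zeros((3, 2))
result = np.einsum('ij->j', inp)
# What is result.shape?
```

(2,)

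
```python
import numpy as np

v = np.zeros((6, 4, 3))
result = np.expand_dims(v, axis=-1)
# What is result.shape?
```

(6, 4, 3, 1)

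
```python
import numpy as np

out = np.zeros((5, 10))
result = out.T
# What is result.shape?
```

(10, 5)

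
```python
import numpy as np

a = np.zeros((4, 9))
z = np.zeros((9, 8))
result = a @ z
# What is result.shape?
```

(4, 8)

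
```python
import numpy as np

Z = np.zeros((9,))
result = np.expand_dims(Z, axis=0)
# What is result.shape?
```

(1, 9)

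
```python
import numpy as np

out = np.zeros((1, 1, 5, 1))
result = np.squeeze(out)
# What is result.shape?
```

(5,)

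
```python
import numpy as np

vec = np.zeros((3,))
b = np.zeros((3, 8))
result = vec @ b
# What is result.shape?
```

(8,)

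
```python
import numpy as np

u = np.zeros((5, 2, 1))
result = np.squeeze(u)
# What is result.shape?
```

(5, 2)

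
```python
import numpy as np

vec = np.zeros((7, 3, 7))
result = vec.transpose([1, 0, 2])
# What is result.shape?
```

(3, 7, 7)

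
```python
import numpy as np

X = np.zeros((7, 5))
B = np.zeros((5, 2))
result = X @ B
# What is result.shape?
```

(7, 2)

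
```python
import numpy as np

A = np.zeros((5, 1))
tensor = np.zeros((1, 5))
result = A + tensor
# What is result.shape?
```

(5, 5)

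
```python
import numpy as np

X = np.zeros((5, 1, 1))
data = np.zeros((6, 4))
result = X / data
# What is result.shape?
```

(5, 6, 4)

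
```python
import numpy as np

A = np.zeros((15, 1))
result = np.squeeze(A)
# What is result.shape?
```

(15,)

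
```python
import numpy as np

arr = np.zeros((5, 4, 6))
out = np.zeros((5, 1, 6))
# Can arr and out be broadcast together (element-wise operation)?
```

Yes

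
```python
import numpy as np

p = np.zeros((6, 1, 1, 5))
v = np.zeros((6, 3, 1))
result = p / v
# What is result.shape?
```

(6, 6, 3, 5)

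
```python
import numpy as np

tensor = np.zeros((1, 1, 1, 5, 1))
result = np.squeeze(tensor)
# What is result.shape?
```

(5,)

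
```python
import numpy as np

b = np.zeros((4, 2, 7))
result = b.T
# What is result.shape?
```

(7, 2, 4)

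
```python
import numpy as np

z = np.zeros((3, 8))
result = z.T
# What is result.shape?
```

(8, 3)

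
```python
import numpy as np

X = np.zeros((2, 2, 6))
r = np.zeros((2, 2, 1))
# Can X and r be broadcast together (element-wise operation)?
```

Yes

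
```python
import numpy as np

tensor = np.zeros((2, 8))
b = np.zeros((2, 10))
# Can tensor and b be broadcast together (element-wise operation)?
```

No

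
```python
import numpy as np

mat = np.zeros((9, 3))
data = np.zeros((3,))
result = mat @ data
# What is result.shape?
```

(9,)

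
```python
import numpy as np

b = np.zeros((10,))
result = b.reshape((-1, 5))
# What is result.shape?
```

(2, 5)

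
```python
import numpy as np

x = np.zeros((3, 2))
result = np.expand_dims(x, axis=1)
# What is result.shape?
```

(3, 1, 2)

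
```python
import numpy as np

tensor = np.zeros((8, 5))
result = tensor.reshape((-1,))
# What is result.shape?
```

(40,)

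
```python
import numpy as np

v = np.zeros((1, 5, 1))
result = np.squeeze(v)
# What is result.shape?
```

(5,)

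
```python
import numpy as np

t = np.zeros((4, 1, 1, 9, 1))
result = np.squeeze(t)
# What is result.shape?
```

(4, 9)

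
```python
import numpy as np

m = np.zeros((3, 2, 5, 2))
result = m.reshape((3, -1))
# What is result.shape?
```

(3, 20)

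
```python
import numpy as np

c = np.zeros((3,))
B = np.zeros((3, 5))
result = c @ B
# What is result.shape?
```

(5,)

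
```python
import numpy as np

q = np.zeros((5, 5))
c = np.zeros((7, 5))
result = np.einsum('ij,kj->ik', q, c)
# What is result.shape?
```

(5, 7)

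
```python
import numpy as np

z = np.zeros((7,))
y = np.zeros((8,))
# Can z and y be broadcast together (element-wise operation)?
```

No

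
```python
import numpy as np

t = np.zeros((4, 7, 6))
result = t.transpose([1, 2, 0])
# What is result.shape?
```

(7, 6, 4)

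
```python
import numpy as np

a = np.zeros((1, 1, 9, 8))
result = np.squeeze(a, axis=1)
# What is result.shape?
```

(1, 9, 8)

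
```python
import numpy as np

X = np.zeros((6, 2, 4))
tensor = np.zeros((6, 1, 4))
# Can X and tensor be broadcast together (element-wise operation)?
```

Yes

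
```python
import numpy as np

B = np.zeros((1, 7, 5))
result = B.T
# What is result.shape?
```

(5, 7, 1)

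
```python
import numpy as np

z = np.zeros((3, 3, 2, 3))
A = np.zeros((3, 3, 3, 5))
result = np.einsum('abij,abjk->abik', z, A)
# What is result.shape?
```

(3, 3, 2, 5)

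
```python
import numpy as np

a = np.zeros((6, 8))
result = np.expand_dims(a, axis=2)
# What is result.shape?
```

(6, 8, 1)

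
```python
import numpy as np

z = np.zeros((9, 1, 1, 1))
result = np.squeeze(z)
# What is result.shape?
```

(9,)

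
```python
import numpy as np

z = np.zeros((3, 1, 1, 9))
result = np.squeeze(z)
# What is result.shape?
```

(3, 9)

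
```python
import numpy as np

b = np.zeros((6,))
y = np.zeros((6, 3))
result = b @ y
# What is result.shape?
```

(3,)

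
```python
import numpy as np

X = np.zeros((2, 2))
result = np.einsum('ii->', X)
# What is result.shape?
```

()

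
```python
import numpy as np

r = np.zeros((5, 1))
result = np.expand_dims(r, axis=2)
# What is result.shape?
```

(5, 1, 1)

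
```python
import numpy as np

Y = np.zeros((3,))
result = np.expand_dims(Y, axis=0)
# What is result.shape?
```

(1, 3)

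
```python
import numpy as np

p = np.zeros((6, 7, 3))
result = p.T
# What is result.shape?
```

(3, 7, 6)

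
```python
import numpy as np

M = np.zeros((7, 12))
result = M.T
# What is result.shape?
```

(12, 7)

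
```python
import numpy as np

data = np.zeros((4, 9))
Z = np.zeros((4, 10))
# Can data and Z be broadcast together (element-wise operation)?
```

No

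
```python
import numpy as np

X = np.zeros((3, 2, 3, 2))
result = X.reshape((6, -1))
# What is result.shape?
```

(6, 6)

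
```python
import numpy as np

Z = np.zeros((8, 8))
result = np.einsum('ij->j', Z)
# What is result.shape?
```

(8,)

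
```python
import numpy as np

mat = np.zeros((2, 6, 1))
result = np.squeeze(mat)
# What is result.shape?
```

(2, 6)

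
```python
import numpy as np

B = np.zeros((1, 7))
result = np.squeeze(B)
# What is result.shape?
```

(7,)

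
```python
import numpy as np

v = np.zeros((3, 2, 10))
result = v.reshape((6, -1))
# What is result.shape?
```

(6, 10)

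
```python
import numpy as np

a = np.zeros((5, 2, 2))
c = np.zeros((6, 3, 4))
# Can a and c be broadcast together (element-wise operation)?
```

No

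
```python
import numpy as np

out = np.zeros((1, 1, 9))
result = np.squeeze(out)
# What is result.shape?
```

(9,)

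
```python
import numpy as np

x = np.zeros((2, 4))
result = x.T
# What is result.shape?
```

(4, 2)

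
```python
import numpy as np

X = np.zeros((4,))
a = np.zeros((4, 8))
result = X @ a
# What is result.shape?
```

(8,)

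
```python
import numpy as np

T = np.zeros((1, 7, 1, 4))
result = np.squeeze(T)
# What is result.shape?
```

(7, 4)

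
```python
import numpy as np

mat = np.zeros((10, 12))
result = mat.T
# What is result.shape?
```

(12, 10)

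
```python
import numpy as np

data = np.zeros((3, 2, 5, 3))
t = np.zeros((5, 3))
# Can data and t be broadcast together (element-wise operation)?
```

Yes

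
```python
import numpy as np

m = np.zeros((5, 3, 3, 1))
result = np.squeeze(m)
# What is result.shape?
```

(5, 3, 3)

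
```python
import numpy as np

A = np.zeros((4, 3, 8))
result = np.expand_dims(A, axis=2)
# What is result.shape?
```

(4, 3, 1, 8)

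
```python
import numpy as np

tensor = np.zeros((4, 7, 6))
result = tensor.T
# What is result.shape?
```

(6, 7, 4)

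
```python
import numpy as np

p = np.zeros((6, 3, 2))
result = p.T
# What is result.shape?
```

(2, 3, 6)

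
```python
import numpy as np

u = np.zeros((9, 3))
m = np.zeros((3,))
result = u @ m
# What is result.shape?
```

(9,)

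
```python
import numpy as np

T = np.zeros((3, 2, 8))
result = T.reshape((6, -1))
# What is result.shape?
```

(6, 8)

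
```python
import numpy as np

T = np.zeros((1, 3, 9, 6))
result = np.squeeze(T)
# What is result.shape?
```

(3, 9, 6)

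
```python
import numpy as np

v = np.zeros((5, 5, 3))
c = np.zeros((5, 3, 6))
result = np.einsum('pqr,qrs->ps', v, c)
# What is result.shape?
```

(5, 6)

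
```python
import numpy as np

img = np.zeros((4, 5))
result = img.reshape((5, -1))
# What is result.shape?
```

(5, 4)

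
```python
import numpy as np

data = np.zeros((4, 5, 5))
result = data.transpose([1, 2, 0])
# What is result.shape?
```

(5, 5, 4)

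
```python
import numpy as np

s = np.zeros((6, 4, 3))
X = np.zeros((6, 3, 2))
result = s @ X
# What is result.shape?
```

(6, 4, 2)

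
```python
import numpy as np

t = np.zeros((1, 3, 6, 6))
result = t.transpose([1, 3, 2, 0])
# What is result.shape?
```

(3, 6, 6, 1)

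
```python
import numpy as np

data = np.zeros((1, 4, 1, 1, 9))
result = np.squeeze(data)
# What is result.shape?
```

(4, 9)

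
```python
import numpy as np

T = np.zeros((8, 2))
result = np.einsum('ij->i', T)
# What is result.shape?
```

(8,)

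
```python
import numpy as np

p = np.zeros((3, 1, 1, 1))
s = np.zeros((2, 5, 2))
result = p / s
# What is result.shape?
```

(3, 2, 5, 2)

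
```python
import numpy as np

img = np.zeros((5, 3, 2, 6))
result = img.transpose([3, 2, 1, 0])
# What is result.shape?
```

(6, 2, 3, 5)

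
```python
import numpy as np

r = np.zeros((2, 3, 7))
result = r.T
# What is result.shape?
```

(7, 3, 2)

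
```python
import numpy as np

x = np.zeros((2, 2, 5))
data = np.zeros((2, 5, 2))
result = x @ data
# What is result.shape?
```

(2, 2, 2)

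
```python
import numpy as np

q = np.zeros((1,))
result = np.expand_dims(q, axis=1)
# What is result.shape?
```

(1, 1)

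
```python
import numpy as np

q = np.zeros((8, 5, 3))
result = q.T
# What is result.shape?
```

(3, 5, 8)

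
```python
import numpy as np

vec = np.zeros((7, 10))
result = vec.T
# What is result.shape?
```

(10, 7)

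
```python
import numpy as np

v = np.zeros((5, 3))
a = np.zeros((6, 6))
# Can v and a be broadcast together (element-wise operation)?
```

No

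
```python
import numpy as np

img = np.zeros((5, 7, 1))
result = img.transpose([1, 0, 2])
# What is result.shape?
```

(7, 5, 1)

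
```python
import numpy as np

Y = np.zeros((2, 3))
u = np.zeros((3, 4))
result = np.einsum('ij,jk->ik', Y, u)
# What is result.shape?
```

(2, 4)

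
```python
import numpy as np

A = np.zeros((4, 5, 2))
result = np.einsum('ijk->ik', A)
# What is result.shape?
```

(4, 2)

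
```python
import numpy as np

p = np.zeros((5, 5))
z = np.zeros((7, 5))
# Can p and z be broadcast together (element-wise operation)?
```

No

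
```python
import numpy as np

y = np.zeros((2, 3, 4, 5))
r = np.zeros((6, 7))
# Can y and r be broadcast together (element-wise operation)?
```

No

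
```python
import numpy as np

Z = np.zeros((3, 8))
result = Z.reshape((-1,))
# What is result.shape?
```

(24,)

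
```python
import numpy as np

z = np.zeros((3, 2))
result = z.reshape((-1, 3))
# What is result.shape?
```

(2, 3)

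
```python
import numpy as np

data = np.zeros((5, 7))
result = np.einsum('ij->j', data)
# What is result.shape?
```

(7,)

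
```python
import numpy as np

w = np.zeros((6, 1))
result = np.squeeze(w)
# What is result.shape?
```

(6,)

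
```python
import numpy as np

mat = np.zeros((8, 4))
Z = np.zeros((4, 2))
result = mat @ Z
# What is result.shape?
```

(8, 2)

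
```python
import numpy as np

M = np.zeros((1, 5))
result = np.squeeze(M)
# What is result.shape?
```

(5,)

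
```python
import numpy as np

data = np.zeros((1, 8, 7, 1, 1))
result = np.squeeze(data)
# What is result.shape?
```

(8, 7)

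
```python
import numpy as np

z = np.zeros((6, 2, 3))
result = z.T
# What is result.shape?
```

(3, 2, 6)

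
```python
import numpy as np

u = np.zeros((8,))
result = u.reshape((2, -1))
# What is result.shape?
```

(2, 4)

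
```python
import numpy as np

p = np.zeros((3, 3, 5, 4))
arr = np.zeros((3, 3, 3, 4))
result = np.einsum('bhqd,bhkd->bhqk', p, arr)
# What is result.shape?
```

(3, 3, 5, 3)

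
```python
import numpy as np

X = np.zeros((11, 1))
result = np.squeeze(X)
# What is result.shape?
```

(11,)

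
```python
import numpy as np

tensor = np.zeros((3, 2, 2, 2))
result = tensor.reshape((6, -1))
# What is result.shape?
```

(6, 4)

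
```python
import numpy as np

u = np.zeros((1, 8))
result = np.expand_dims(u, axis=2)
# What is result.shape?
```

(1, 8, 1)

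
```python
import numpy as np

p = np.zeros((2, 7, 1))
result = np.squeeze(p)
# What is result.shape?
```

(2, 7)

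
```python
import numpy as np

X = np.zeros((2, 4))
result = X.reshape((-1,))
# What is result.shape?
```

(8,)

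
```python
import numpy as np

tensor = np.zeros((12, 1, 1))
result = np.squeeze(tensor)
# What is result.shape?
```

(12,)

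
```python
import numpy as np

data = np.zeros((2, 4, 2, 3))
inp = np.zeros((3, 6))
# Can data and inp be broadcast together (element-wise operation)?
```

No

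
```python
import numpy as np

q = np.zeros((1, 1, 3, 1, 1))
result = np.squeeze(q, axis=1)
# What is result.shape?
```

(1, 3, 1, 1)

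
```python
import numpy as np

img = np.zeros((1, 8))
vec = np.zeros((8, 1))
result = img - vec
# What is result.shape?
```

(8, 8)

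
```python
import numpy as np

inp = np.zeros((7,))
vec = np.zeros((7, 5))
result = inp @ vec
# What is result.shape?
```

(5,)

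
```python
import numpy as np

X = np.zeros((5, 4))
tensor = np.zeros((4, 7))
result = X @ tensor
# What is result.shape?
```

(5, 7)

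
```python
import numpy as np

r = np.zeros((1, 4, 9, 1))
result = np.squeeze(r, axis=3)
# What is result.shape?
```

(1, 4, 9)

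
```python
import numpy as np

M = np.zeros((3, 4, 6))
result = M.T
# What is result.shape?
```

(6, 4, 3)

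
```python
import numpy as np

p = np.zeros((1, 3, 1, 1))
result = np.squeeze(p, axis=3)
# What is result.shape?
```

(1, 3, 1)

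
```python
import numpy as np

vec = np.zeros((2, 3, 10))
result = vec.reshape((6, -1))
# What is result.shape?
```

(6, 10)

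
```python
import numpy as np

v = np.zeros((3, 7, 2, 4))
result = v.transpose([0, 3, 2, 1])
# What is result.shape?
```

(3, 4, 2, 7)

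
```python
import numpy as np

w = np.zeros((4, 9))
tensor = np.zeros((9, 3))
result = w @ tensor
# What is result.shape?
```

(4, 3)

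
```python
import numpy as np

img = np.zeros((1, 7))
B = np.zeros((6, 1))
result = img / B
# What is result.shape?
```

(6, 7)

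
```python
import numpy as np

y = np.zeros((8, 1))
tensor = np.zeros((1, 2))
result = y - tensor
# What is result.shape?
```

(8, 2)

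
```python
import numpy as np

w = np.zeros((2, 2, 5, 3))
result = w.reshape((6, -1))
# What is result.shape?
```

(6, 10)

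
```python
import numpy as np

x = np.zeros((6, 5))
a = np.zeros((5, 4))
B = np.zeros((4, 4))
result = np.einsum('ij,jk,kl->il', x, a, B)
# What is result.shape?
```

(6, 4)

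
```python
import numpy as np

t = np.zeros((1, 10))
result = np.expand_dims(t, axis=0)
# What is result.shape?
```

(1, 1, 10)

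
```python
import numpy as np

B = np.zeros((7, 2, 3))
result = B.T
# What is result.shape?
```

(3, 2, 7)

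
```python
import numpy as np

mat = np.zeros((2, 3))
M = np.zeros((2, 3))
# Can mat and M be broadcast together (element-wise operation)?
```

Yes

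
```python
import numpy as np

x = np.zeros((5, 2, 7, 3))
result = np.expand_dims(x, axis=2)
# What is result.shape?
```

(5, 2, 1, 7, 3)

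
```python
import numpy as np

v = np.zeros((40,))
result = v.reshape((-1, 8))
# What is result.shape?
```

(5, 8)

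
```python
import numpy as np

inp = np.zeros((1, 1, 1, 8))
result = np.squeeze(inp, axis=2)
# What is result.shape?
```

(1, 1, 8)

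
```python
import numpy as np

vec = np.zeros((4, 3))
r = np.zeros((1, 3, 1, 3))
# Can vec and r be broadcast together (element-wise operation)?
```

Yes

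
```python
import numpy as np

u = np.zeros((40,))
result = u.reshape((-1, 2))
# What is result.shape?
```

(20, 2)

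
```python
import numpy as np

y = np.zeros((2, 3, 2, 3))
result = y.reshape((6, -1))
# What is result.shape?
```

(6, 6)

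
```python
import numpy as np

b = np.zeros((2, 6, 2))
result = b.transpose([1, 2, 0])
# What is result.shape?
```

(6, 2, 2)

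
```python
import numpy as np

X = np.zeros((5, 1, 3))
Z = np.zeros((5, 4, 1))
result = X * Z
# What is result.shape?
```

(5, 4, 3)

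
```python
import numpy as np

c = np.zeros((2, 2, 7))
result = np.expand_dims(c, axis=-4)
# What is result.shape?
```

(1, 2, 2, 7)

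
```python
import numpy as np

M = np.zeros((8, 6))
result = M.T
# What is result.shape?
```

(6, 8)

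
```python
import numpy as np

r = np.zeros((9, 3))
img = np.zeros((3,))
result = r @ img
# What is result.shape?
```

(9,)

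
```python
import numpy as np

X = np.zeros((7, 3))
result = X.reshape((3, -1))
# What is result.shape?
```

(3, 7)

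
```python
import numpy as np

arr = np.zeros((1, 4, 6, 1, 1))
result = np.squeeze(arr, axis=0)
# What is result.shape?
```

(4, 6, 1, 1)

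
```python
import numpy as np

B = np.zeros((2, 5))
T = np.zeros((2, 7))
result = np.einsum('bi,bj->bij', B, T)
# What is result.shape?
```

(2, 5, 7)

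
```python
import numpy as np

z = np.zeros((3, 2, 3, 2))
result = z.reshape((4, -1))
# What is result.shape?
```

(4, 9)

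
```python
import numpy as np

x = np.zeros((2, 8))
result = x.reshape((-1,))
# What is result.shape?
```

(16,)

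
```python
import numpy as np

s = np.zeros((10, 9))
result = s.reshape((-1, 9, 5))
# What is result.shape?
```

(2, 9, 5)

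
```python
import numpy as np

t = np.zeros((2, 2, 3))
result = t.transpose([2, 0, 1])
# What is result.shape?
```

(3, 2, 2)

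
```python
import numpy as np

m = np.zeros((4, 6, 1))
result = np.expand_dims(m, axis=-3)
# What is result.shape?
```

(4, 1, 6, 1)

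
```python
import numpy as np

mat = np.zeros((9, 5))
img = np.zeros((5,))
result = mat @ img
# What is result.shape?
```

(9,)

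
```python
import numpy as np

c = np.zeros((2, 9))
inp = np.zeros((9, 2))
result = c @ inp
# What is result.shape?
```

(2, 2)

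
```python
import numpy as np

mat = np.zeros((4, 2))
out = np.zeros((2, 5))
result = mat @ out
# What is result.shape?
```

(4, 5)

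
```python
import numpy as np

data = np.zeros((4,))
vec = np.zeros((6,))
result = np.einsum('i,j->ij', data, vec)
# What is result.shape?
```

(4, 6)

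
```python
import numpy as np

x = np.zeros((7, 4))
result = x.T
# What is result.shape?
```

(4, 7)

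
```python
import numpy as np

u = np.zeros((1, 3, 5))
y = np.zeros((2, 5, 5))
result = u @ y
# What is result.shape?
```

(2, 3, 5)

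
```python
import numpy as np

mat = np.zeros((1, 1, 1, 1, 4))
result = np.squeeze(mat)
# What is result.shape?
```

(4,)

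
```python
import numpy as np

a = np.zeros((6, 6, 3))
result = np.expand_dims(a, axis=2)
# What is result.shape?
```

(6, 6, 1, 3)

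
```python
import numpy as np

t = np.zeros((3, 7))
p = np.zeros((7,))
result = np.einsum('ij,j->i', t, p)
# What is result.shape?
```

(3,)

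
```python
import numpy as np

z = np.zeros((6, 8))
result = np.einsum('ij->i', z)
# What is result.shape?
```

(6,)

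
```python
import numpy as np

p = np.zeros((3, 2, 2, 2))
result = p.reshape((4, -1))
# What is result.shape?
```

(4, 6)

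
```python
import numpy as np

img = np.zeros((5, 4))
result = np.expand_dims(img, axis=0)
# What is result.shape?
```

(1, 5, 4)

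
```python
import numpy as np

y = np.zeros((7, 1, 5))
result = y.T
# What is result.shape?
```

(5, 1, 7)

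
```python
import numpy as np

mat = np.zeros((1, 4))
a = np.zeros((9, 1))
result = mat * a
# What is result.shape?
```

(9, 4)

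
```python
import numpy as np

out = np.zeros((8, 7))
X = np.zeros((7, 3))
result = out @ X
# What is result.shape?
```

(8, 3)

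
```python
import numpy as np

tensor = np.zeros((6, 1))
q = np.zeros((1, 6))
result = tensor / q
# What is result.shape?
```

(6, 6)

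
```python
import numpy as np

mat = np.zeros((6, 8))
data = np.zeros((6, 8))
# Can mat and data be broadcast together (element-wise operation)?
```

Yes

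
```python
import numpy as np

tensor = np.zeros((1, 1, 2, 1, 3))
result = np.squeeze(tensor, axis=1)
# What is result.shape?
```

(1, 2, 1, 3)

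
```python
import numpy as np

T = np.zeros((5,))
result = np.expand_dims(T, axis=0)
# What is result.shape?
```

(1, 5)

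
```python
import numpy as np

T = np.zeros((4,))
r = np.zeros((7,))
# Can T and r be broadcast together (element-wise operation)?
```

No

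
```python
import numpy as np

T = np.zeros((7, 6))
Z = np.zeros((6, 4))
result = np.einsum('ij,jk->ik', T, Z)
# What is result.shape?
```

(7, 4)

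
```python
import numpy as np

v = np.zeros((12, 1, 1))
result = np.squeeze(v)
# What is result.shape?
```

(12,)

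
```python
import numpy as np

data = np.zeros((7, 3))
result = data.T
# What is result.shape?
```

(3, 7)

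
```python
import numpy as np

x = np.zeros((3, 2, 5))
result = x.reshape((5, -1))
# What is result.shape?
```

(5, 6)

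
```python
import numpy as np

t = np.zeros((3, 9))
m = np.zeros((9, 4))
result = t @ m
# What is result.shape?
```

(3, 4)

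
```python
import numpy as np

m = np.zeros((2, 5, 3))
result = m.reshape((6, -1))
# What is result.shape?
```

(6, 5)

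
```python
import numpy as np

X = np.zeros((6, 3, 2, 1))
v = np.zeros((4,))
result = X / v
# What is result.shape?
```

(6, 3, 2, 4)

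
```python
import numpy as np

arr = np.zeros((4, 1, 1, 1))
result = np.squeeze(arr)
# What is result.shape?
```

(4,)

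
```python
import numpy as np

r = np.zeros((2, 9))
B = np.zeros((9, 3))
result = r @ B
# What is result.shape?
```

(2, 3)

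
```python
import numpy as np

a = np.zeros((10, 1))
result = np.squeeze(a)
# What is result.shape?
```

(10,)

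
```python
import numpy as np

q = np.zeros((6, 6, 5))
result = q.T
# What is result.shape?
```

(5, 6, 6)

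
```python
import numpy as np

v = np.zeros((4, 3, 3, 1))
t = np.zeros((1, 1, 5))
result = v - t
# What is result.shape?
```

(4, 3, 3, 5)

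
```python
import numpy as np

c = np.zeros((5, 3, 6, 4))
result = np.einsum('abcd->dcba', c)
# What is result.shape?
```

(4, 6, 3, 5)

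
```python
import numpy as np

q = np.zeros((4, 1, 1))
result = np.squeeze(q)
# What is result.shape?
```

(4,)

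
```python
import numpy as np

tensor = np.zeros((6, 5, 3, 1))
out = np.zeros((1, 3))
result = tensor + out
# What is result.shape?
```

(6, 5, 3, 3)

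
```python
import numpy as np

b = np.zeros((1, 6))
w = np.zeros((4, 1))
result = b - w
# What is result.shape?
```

(4, 6)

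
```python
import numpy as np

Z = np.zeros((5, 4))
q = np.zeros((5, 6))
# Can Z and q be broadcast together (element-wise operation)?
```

No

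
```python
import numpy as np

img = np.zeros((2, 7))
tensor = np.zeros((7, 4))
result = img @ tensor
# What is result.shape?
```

(2, 4)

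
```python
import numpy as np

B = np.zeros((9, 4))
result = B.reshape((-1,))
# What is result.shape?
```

(36,)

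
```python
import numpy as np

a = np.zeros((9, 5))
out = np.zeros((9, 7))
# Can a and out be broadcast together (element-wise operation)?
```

No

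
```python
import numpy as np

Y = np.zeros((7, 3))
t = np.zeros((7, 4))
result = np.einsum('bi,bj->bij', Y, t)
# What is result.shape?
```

(7, 3, 4)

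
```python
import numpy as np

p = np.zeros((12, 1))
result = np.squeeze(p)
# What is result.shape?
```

(12,)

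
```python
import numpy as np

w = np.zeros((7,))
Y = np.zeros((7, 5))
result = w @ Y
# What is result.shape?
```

(5,)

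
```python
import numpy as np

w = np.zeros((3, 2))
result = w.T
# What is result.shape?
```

(2, 3)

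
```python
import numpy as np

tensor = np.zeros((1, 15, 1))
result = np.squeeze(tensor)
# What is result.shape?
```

(15,)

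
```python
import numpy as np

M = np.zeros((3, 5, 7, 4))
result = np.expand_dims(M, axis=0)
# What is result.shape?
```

(1, 3, 5, 7, 4)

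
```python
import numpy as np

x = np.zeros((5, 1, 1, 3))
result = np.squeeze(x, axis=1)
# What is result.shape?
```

(5, 1, 3)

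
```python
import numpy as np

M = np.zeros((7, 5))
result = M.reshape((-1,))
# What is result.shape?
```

(35,)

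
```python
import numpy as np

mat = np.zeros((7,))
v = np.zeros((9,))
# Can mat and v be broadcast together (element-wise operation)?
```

No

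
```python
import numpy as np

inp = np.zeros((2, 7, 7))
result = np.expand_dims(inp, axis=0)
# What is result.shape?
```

(1, 2, 7, 7)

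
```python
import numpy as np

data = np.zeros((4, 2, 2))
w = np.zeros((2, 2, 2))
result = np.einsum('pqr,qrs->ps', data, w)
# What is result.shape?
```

(4, 2)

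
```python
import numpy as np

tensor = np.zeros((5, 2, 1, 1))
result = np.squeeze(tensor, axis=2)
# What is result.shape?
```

(5, 2, 1)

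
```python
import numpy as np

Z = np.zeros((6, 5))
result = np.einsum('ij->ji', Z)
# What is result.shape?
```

(5, 6)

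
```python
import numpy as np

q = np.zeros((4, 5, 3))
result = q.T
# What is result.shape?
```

(3, 5, 4)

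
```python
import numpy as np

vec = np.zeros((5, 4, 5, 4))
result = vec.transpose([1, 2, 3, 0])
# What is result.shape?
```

(4, 5, 4, 5)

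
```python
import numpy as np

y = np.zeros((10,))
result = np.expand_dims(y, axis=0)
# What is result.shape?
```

(1, 10)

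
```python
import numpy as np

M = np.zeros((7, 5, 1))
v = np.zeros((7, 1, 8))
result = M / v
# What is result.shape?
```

(7, 5, 8)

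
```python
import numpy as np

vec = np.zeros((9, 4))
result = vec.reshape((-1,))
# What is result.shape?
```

(36,)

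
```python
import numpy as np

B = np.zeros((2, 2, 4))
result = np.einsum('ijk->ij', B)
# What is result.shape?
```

(2, 2)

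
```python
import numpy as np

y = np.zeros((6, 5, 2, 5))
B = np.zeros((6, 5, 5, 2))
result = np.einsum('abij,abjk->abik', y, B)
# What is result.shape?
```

(6, 5, 2, 2)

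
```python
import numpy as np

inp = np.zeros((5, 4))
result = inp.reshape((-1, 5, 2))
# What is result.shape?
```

(2, 5, 2)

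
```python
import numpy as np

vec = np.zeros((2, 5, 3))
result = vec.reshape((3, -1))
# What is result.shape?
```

(3, 10)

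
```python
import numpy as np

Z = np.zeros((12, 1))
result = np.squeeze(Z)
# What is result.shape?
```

(12,)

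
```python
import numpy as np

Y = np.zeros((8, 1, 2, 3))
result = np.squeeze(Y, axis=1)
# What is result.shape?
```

(8, 2, 3)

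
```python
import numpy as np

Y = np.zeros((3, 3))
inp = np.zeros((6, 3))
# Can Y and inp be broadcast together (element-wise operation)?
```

No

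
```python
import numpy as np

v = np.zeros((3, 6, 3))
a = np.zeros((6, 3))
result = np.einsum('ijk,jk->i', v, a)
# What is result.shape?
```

(3,)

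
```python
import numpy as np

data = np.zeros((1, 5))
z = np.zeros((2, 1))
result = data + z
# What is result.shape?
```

(2, 5)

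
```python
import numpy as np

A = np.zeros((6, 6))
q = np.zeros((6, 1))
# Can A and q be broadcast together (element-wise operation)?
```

Yes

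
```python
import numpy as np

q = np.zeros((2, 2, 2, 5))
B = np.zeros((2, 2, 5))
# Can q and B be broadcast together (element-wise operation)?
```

Yes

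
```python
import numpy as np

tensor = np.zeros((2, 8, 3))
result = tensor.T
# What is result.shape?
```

(3, 8, 2)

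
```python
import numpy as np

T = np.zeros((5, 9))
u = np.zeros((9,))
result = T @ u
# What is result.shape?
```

(5,)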